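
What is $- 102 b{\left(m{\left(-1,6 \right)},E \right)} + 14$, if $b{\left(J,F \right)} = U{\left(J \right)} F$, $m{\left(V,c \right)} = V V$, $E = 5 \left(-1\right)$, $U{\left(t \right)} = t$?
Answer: $524$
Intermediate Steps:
$E = -5$
$m{\left(V,c \right)} = V^{2}$
$b{\left(J,F \right)} = F J$ ($b{\left(J,F \right)} = J F = F J$)
$- 102 b{\left(m{\left(-1,6 \right)},E \right)} + 14 = - 102 \left(- 5 \left(-1\right)^{2}\right) + 14 = - 102 \left(\left(-5\right) 1\right) + 14 = \left(-102\right) \left(-5\right) + 14 = 510 + 14 = 524$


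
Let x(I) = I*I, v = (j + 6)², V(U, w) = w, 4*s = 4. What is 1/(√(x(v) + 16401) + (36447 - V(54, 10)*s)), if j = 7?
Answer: 36437/1327610007 - √44962/1327610007 ≈ 2.7286e-5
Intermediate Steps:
s = 1 (s = (¼)*4 = 1)
v = 169 (v = (7 + 6)² = 13² = 169)
x(I) = I²
1/(√(x(v) + 16401) + (36447 - V(54, 10)*s)) = 1/(√(169² + 16401) + (36447 - 10)) = 1/(√(28561 + 16401) + (36447 - 1*10)) = 1/(√44962 + (36447 - 10)) = 1/(√44962 + 36437) = 1/(36437 + √44962)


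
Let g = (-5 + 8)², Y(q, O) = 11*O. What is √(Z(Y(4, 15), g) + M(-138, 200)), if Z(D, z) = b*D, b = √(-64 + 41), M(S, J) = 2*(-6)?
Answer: √(-12 + 165*I*√23) ≈ 19.741 + 20.042*I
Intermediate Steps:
M(S, J) = -12
b = I*√23 (b = √(-23) = I*√23 ≈ 4.7958*I)
g = 9 (g = 3² = 9)
Z(D, z) = I*D*√23 (Z(D, z) = (I*√23)*D = I*D*√23)
√(Z(Y(4, 15), g) + M(-138, 200)) = √(I*(11*15)*√23 - 12) = √(I*165*√23 - 12) = √(165*I*√23 - 12) = √(-12 + 165*I*√23)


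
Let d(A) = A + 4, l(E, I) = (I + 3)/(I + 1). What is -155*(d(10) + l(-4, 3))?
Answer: -4805/2 ≈ -2402.5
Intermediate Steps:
l(E, I) = (3 + I)/(1 + I)
d(A) = 4 + A
-155*(d(10) + l(-4, 3)) = -155*((4 + 10) + (3 + 3)/(1 + 3)) = -155*(14 + 6/4) = -155*(14 + (¼)*6) = -155*(14 + 3/2) = -155*31/2 = -4805/2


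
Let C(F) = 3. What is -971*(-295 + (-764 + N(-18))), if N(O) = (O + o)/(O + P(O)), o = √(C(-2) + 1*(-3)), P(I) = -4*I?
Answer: 3085838/3 ≈ 1.0286e+6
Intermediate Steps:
o = 0 (o = √(3 + 1*(-3)) = √(3 - 3) = √0 = 0)
N(O) = -⅓ (N(O) = (O + 0)/(O - 4*O) = O/((-3*O)) = O*(-1/(3*O)) = -⅓)
-971*(-295 + (-764 + N(-18))) = -971*(-295 + (-764 - ⅓)) = -971*(-295 - 2293/3) = -971*(-3178/3) = 3085838/3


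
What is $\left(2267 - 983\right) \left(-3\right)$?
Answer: $-3852$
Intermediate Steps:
$\left(2267 - 983\right) \left(-3\right) = 1284 \left(-3\right) = -3852$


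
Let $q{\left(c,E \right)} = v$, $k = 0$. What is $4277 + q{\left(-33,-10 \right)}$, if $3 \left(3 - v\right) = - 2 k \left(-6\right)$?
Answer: $4280$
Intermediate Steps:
$v = 3$ ($v = 3 - \frac{\left(-2\right) 0 \left(-6\right)}{3} = 3 - \frac{0 \left(-6\right)}{3} = 3 - 0 = 3 + 0 = 3$)
$q{\left(c,E \right)} = 3$
$4277 + q{\left(-33,-10 \right)} = 4277 + 3 = 4280$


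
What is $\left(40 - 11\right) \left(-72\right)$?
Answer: $-2088$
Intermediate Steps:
$\left(40 - 11\right) \left(-72\right) = 29 \left(-72\right) = -2088$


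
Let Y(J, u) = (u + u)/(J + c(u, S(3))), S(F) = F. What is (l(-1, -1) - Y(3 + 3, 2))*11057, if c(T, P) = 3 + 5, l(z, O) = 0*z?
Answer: -22114/7 ≈ -3159.1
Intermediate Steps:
l(z, O) = 0
c(T, P) = 8
Y(J, u) = 2*u/(8 + J) (Y(J, u) = (u + u)/(J + 8) = (2*u)/(8 + J) = 2*u/(8 + J))
(l(-1, -1) - Y(3 + 3, 2))*11057 = (0 - 2*2/(8 + (3 + 3)))*11057 = (0 - 2*2/(8 + 6))*11057 = (0 - 2*2/14)*11057 = (0 - 1*2/7)*11057 = (0 - 2/7)*11057 = -2/7*11057 = -22114/7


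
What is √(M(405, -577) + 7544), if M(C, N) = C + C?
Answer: √8354 ≈ 91.400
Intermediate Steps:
M(C, N) = 2*C
√(M(405, -577) + 7544) = √(2*405 + 7544) = √(810 + 7544) = √8354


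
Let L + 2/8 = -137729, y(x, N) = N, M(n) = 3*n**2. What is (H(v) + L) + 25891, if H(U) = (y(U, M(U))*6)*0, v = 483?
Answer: -447353/4 ≈ -1.1184e+5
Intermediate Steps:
L = -550917/4 (L = -1/4 - 137729 = -550917/4 ≈ -1.3773e+5)
H(U) = 0 (H(U) = ((3*U**2)*6)*0 = (18*U**2)*0 = 0)
(H(v) + L) + 25891 = (0 - 550917/4) + 25891 = -550917/4 + 25891 = -447353/4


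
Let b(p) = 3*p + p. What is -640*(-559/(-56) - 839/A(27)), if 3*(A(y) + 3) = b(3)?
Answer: 3714000/7 ≈ 5.3057e+5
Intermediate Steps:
b(p) = 4*p
A(y) = 1 (A(y) = -3 + (4*3)/3 = -3 + (⅓)*12 = -3 + 4 = 1)
-640*(-559/(-56) - 839/A(27)) = -640*(-559/(-56) - 839/1) = -640*(-559*(-1/56) - 839*1) = -640*(559/56 - 839) = -640*(-46425/56) = 3714000/7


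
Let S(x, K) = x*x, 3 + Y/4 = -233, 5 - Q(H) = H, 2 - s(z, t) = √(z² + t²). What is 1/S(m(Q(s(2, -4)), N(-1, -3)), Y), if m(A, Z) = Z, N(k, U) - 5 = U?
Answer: ¼ ≈ 0.25000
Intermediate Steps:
s(z, t) = 2 - √(t² + z²) (s(z, t) = 2 - √(z² + t²) = 2 - √(t² + z²))
N(k, U) = 5 + U
Q(H) = 5 - H
Y = -944 (Y = -12 + 4*(-233) = -12 - 932 = -944)
S(x, K) = x²
1/S(m(Q(s(2, -4)), N(-1, -3)), Y) = 1/((5 - 3)²) = 1/(2²) = 1/4 = ¼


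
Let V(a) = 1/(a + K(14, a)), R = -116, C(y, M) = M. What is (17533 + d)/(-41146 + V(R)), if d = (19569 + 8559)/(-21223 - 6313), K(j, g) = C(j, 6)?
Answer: -3318978850/7789350981 ≈ -0.42609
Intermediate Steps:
K(j, g) = 6
V(a) = 1/(6 + a) (V(a) = 1/(a + 6) = 1/(6 + a))
d = -1758/1721 (d = 28128/(-27536) = 28128*(-1/27536) = -1758/1721 ≈ -1.0215)
(17533 + d)/(-41146 + V(R)) = (17533 - 1758/1721)/(-41146 + 1/(6 - 116)) = 30172535/(1721*(-41146 + 1/(-110))) = 30172535/(1721*(-41146 - 1/110)) = 30172535/(1721*(-4526061/110)) = (30172535/1721)*(-110/4526061) = -3318978850/7789350981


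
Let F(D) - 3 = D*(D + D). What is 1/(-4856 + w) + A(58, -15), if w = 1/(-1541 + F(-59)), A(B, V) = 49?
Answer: 1290602783/26338943 ≈ 49.000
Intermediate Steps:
F(D) = 3 + 2*D² (F(D) = 3 + D*(D + D) = 3 + D*(2*D) = 3 + 2*D²)
w = 1/5424 (w = 1/(-1541 + (3 + 2*(-59)²)) = 1/(-1541 + (3 + 2*3481)) = 1/(-1541 + (3 + 6962)) = 1/(-1541 + 6965) = 1/5424 ≈ 0.00018437)
1/(-4856 + w) + A(58, -15) = 1/(-4856 + 1/5424) + 49 = 1/(-26338943/5424) + 49 = -5424/26338943 + 49 = 1290602783/26338943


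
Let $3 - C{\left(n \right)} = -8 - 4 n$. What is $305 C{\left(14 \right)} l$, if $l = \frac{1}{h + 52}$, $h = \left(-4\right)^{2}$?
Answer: $\frac{20435}{68} \approx 300.51$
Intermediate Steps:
$C{\left(n \right)} = 11 + 4 n$ ($C{\left(n \right)} = 3 - \left(-8 - 4 n\right) = 3 + \left(8 + 4 n\right) = 11 + 4 n$)
$h = 16$
$l = \frac{1}{68}$ ($l = \frac{1}{16 + 52} = \frac{1}{68} \approx 0.014706$)
$305 C{\left(14 \right)} l = 305 \left(11 + 4 \cdot 14\right) \frac{1}{68} = 305 \left(11 + 56\right) \frac{1}{68} = 305 \cdot 67 \cdot \frac{1}{68} = 20435 \cdot \frac{1}{68} = \frac{20435}{68}$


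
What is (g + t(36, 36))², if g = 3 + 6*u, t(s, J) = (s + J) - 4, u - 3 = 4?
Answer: 12769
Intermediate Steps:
u = 7 (u = 3 + 4 = 7)
t(s, J) = -4 + J + s (t(s, J) = (J + s) - 4 = -4 + J + s)
g = 45 (g = 3 + 6*7 = 3 + 42 = 45)
(g + t(36, 36))² = (45 + (-4 + 36 + 36))² = (45 + 68)² = 113² = 12769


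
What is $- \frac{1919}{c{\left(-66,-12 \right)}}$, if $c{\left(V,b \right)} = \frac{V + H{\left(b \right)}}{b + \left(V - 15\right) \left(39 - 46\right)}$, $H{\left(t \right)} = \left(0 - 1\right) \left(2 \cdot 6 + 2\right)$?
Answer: $\frac{213009}{16} \approx 13313.0$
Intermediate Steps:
$H{\left(t \right)} = -14$ ($H{\left(t \right)} = - (12 + 2) = \left(-1\right) 14 = -14$)
$c{\left(V,b \right)} = \frac{-14 + V}{105 + b - 7 V}$ ($c{\left(V,b \right)} = \frac{V - 14}{b + \left(V - 15\right) \left(39 - 46\right)} = \frac{-14 + V}{b + \left(-15 + V\right) \left(-7\right)} = \frac{-14 + V}{b - \left(-105 + 7 V\right)} = \frac{-14 + V}{105 + b - 7 V}$)
$- \frac{1919}{c{\left(-66,-12 \right)}} = - \frac{1919}{\frac{1}{105 - 12 - -462} \left(-14 - 66\right)} = - \frac{1919}{\frac{1}{105 - 12 + 462} \left(-80\right)} = - \frac{1919}{\frac{1}{555} \left(-80\right)} = - \frac{1919}{- \frac{16}{111}} = \left(-1919\right) \left(- \frac{111}{16}\right) = \frac{213009}{16}$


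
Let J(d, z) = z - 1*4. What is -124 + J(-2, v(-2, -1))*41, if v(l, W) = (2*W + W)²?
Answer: 81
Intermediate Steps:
v(l, W) = 9*W² (v(l, W) = (3*W)² = 9*W²)
J(d, z) = -4 + z (J(d, z) = z - 4 = -4 + z)
-124 + J(-2, v(-2, -1))*41 = -124 + (-4 + 9*(-1)²)*41 = -124 + (-4 + 9*1)*41 = -124 + (-4 + 9)*41 = -124 + 5*41 = -124 + 205 = 81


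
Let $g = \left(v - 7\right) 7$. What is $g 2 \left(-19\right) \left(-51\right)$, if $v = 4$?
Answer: $-40698$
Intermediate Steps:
$g = -21$ ($g = \left(4 - 7\right) 7 = \left(-3\right) 7 = -21$)
$g 2 \left(-19\right) \left(-51\right) = - 21 \cdot 2 \left(-19\right) \left(-51\right) = \left(-21\right) \left(-38\right) \left(-51\right) = 798 \left(-51\right) = -40698$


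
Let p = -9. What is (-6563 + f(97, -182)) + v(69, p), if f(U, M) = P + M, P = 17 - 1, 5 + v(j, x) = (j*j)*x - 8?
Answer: -49591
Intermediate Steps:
v(j, x) = -13 + x*j**2 (v(j, x) = -5 + ((j*j)*x - 8) = -5 + (j**2*x - 8) = -5 + (x*j**2 - 8) = -5 + (-8 + x*j**2) = -13 + x*j**2)
P = 16
f(U, M) = 16 + M
(-6563 + f(97, -182)) + v(69, p) = (-6563 + (16 - 182)) + (-13 - 9*69**2) = (-6563 - 166) + (-13 - 9*4761) = -6729 + (-13 - 42849) = -6729 - 42862 = -49591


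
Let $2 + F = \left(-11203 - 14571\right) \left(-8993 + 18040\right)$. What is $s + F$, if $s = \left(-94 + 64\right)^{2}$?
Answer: $-233176480$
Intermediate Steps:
$s = 900$ ($s = \left(-30\right)^{2} = 900$)
$F = -233177380$ ($F = -2 + \left(-11203 - 14571\right) \left(-8993 + 18040\right) = -2 - 233177378 = -233177380$)
$s + F = 900 - 233177380 = -233176480$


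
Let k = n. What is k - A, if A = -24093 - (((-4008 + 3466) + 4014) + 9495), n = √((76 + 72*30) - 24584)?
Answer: 37060 + 2*I*√5587 ≈ 37060.0 + 149.49*I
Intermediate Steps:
n = 2*I*√5587 (n = √((76 + 2160) - 24584) = √(2236 - 24584) = √(-22348) = 2*I*√5587 ≈ 149.49*I)
k = 2*I*√5587 ≈ 149.49*I
A = -37060 (A = -24093 - ((-542 + 4014) + 9495) = -24093 - (3472 + 9495) = -24093 - 1*12967 = -24093 - 12967 = -37060)
k - A = 2*I*√5587 - 1*(-37060) = 2*I*√5587 + 37060 = 37060 + 2*I*√5587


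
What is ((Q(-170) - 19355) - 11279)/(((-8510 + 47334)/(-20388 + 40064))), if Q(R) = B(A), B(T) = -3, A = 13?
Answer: -150703403/9706 ≈ -15527.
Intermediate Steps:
Q(R) = -3
((Q(-170) - 19355) - 11279)/(((-8510 + 47334)/(-20388 + 40064))) = ((-3 - 19355) - 11279)/(((-8510 + 47334)/(-20388 + 40064))) = (-19358 - 11279)/((38824/19676)) = -30637/(38824*(1/19676)) = -30637/9706/4919 = -30637*4919/9706 = -150703403/9706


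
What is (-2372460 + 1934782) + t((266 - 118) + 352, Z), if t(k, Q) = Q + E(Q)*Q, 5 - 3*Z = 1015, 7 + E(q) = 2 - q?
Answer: -4947082/9 ≈ -5.4968e+5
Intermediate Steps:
E(q) = -5 - q (E(q) = -7 + (2 - q) = -5 - q)
Z = -1010/3 (Z = 5/3 - ⅓*1015 = 5/3 - 1015/3 = -1010/3 ≈ -336.67)
t(k, Q) = Q + Q*(-5 - Q) (t(k, Q) = Q + (-5 - Q)*Q = Q + Q*(-5 - Q))
(-2372460 + 1934782) + t((266 - 118) + 352, Z) = (-2372460 + 1934782) - 1*(-1010/3)*(4 - 1010/3) = -437678 - 1*(-1010/3)*(-998/3) = -437678 - 1007980/9 = -4947082/9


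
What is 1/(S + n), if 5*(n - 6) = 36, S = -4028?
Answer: -5/20074 ≈ -0.00024908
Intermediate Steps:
n = 66/5 (n = 6 + (⅕)*36 = 6 + 36/5 = 66/5 ≈ 13.200)
1/(S + n) = 1/(-4028 + 66/5) = 1/(-20074/5) = -5/20074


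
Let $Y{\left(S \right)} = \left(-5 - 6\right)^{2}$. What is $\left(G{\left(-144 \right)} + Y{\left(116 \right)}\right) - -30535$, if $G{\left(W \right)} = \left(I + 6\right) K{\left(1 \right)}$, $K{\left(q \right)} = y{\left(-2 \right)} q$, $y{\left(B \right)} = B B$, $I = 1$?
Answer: $30684$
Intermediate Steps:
$y{\left(B \right)} = B^{2}$
$K{\left(q \right)} = 4 q$ ($K{\left(q \right)} = \left(-2\right)^{2} q = 4 q$)
$G{\left(W \right)} = 28$ ($G{\left(W \right)} = \left(1 + 6\right) 4 \cdot 1 = 7 \cdot 4 = 28$)
$Y{\left(S \right)} = 121$ ($Y{\left(S \right)} = \left(-11\right)^{2} = 121$)
$\left(G{\left(-144 \right)} + Y{\left(116 \right)}\right) - -30535 = \left(28 + 121\right) - -30535 = 149 + 30535 = 30684$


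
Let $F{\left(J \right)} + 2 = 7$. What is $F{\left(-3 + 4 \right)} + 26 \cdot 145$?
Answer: $3775$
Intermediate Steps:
$F{\left(J \right)} = 5$ ($F{\left(J \right)} = -2 + 7 = 5$)
$F{\left(-3 + 4 \right)} + 26 \cdot 145 = 5 + 26 \cdot 145 = 5 + 3770 = 3775$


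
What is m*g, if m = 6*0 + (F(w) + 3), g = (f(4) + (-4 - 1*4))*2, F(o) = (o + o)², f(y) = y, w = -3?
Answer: -312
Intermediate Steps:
F(o) = 4*o² (F(o) = (2*o)² = 4*o²)
g = -8 (g = (4 + (-4 - 1*4))*2 = (4 + (-4 - 4))*2 = (4 - 8)*2 = -4*2 = -8)
m = 39 (m = 6*0 + (4*(-3)² + 3) = 0 + (4*9 + 3) = 0 + (36 + 3) = 0 + 39 = 39)
m*g = 39*(-8) = -312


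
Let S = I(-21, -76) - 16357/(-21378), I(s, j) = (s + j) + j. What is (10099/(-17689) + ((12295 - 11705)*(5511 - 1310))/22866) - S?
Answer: 19219473719891/68626209022 ≈ 280.06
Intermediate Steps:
I(s, j) = s + 2*j (I(s, j) = (j + s) + j = s + 2*j)
S = -3682037/21378 (S = (-21 + 2*(-76)) - 16357/(-21378) = (-21 - 152) - 16357*(-1)/21378 = -173 - 1*(-16357/21378) = -173 + 16357/21378 = -3682037/21378 ≈ -172.23)
(10099/(-17689) + ((12295 - 11705)*(5511 - 1310))/22866) - S = (10099/(-17689) + ((12295 - 11705)*(5511 - 1310))/22866) - 1*(-3682037/21378) = (10099*(-1/17689) + (590*4201)*(1/22866)) + 3682037/21378 = (-10099/17689 + 2478590*(1/22866)) + 3682037/21378 = (-10099/17689 + 1239295/11433) + 3682037/21378 = 21806427388/202238337 + 3682037/21378 = 19219473719891/68626209022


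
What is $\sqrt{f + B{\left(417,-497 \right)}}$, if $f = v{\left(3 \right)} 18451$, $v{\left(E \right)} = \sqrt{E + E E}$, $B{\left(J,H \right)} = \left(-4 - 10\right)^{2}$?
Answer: $\sqrt{196 + 36902 \sqrt{3}} \approx 253.2$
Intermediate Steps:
$B{\left(J,H \right)} = 196$ ($B{\left(J,H \right)} = \left(-14\right)^{2} = 196$)
$v{\left(E \right)} = \sqrt{E + E^{2}}$
$f = 36902 \sqrt{3}$ ($f = \sqrt{3 \left(1 + 3\right)} 18451 = \sqrt{3 \cdot 4} \cdot 18451 = \sqrt{12} \cdot 18451 = 2 \sqrt{3} \cdot 18451 = 36902 \sqrt{3} \approx 63916.0$)
$\sqrt{f + B{\left(417,-497 \right)}} = \sqrt{36902 \sqrt{3} + 196} = \sqrt{196 + 36902 \sqrt{3}}$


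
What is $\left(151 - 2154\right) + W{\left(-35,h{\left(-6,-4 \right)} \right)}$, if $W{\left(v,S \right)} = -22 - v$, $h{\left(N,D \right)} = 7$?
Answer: $-1990$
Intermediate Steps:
$\left(151 - 2154\right) + W{\left(-35,h{\left(-6,-4 \right)} \right)} = \left(151 - 2154\right) - -13 = -2003 + \left(-22 + 35\right) = -2003 + 13 = -1990$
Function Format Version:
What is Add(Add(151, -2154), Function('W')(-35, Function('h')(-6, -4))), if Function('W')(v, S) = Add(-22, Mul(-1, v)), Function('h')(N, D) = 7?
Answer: -1990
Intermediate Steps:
Add(Add(151, -2154), Function('W')(-35, Function('h')(-6, -4))) = Add(Add(151, -2154), Add(-22, Mul(-1, -35))) = Add(-2003, Add(-22, 35)) = Add(-2003, 13) = -1990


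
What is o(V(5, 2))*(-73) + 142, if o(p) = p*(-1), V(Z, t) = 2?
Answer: 288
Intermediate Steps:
o(p) = -p
o(V(5, 2))*(-73) + 142 = -1*2*(-73) + 142 = -2*(-73) + 142 = 146 + 142 = 288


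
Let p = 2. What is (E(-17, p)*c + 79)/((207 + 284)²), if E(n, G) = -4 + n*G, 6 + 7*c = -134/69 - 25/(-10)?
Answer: 52426/116442123 ≈ 0.00045023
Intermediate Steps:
c = -751/966 (c = -6/7 + (-134/69 - 25/(-10))/7 = -6/7 + (-134*1/69 - 25*(-⅒))/7 = -6/7 + (-134/69 + 5/2)/7 = -6/7 + (⅐)*(77/138) = -6/7 + 11/138 = -751/966 ≈ -0.77743)
E(n, G) = -4 + G*n
(E(-17, p)*c + 79)/((207 + 284)²) = ((-4 + 2*(-17))*(-751/966) + 79)/((207 + 284)²) = ((-4 - 34)*(-751/966) + 79)/(491²) = (-38*(-751/966) + 79)/241081 = (14269/483 + 79)*(1/241081) = (52426/483)*(1/241081) = 52426/116442123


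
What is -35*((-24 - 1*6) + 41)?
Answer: -385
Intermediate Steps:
-35*((-24 - 1*6) + 41) = -35*((-24 - 6) + 41) = -35*(-30 + 41) = -35*11 = -385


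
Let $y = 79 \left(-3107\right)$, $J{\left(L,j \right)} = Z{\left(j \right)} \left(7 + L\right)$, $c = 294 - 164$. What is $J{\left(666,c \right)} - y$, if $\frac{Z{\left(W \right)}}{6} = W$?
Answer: $770393$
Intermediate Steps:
$c = 130$
$Z{\left(W \right)} = 6 W$
$J{\left(L,j \right)} = 6 j \left(7 + L\right)$
$y = -245453$
$J{\left(666,c \right)} - y = 6 \cdot 130 \left(7 + 666\right) - -245453 = 6 \cdot 130 \cdot 673 + 245453 = 524940 + 245453 = 770393$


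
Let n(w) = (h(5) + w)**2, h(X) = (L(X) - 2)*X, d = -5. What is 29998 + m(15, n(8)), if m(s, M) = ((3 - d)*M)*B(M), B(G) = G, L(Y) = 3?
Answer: 258486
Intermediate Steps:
h(X) = X (h(X) = (3 - 2)*X = 1*X = X)
n(w) = (5 + w)**2
m(s, M) = 8*M**2 (m(s, M) = ((3 - 1*(-5))*M)*M = ((3 + 5)*M)*M = (8*M)*M = 8*M**2)
29998 + m(15, n(8)) = 29998 + 8*((5 + 8)**2)**2 = 29998 + 8*(13**2)**2 = 29998 + 8*169**2 = 29998 + 8*28561 = 29998 + 228488 = 258486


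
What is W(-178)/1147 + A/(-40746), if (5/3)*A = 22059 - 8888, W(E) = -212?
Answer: -29504057/77892770 ≈ -0.37878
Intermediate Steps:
A = 39513/5 (A = 3*(22059 - 8888)/5 = (⅗)*13171 = 39513/5 ≈ 7902.6)
W(-178)/1147 + A/(-40746) = -212/1147 + (39513/5)/(-40746) = -212*1/1147 + (39513/5)*(-1/40746) = -212/1147 - 13171/67910 = -29504057/77892770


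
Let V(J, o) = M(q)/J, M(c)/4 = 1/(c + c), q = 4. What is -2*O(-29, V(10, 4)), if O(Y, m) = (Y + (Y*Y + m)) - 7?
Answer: -16101/10 ≈ -1610.1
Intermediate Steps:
M(c) = 2/c (M(c) = 4/(c + c) = 4/((2*c)) = 4*(1/(2*c)) = 2/c)
V(J, o) = 1/(2*J) (V(J, o) = (2/4)/J = (2*(¼))/J = 1/(2*J))
O(Y, m) = -7 + Y + m + Y² (O(Y, m) = (Y + (Y² + m)) - 7 = (Y + (m + Y²)) - 7 = (Y + m + Y²) - 7 = -7 + Y + m + Y²)
-2*O(-29, V(10, 4)) = -2*(-7 - 29 + (½)/10 + (-29)²) = -2*(-7 - 29 + (½)*(⅒) + 841) = -2*(-7 - 29 + 1/20 + 841) = -2*16101/20 = -16101/10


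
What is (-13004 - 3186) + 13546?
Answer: -2644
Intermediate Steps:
(-13004 - 3186) + 13546 = -16190 + 13546 = -2644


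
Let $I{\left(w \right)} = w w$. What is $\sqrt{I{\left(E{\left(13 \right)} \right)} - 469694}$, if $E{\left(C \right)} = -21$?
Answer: $i \sqrt{469253} \approx 685.02 i$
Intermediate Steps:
$I{\left(w \right)} = w^{2}$
$\sqrt{I{\left(E{\left(13 \right)} \right)} - 469694} = \sqrt{\left(-21\right)^{2} - 469694} = \sqrt{441 - 469694} = \sqrt{-469253} = i \sqrt{469253}$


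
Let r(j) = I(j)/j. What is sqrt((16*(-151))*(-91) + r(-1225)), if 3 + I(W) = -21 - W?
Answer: 3*sqrt(29924711)/35 ≈ 468.89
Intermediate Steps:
I(W) = -24 - W (I(W) = -3 + (-21 - W) = -24 - W)
r(j) = (-24 - j)/j
sqrt((16*(-151))*(-91) + r(-1225)) = sqrt((16*(-151))*(-91) + (-24 - 1*(-1225))/(-1225)) = sqrt(-2416*(-91) - (-24 + 1225)/1225) = sqrt(219856 - 1/1225*1201) = sqrt(219856 - 1201/1225) = sqrt(269322399/1225) = 3*sqrt(29924711)/35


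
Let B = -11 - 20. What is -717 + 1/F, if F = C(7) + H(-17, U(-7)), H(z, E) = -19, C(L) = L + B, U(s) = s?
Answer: -30832/43 ≈ -717.02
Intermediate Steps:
B = -31
C(L) = -31 + L (C(L) = L - 31 = -31 + L)
F = -43 (F = (-31 + 7) - 19 = -24 - 19 = -43)
-717 + 1/F = -717 + 1/(-43) = -717 - 1/43 = -30832/43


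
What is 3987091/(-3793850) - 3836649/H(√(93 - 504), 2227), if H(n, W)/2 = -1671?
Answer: 1211862162544/1056587225 ≈ 1147.0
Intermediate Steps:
H(n, W) = -3342 (H(n, W) = 2*(-1671) = -3342)
3987091/(-3793850) - 3836649/H(√(93 - 504), 2227) = 3987091/(-3793850) - 3836649/(-3342) = 3987091*(-1/3793850) - 3836649*(-1/3342) = -3987091/3793850 + 1278883/1114 = 1211862162544/1056587225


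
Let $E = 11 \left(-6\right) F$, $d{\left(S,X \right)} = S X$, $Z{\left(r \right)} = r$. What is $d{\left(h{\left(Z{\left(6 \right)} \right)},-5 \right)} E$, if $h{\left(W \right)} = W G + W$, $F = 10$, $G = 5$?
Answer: $118800$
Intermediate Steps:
$h{\left(W \right)} = 6 W$ ($h{\left(W \right)} = W 5 + W = 5 W + W = 6 W$)
$E = -660$ ($E = 11 \left(-6\right) 10 = \left(-66\right) 10 = -660$)
$d{\left(h{\left(Z{\left(6 \right)} \right)},-5 \right)} E = 6 \cdot 6 \left(-5\right) \left(-660\right) = 36 \left(-5\right) \left(-660\right) = \left(-180\right) \left(-660\right) = 118800$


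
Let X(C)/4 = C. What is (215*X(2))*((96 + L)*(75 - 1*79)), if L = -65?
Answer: -213280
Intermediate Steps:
X(C) = 4*C
(215*X(2))*((96 + L)*(75 - 1*79)) = (215*(4*2))*((96 - 65)*(75 - 1*79)) = (215*8)*(31*(75 - 79)) = 1720*(31*(-4)) = 1720*(-124) = -213280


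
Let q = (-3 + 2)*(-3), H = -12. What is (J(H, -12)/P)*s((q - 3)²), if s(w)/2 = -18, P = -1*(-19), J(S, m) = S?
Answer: 432/19 ≈ 22.737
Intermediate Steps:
P = 19
q = 3 (q = -1*(-3) = 3)
s(w) = -36 (s(w) = 2*(-18) = -36)
(J(H, -12)/P)*s((q - 3)²) = -12/19*(-36) = 432/19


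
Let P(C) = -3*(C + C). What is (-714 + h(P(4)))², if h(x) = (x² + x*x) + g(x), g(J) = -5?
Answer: 187489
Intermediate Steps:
P(C) = -6*C
h(x) = -5 + 2*x² (h(x) = (x² + x*x) - 5 = (x² + x²) - 5 = 2*x² - 5 = -5 + 2*x²)
(-714 + h(P(4)))² = (-714 + (-5 + 2*(-6*4)²))² = (-714 + (-5 + 2*(-24)²))² = (-714 + (-5 + 2*576))² = (-714 + (-5 + 1152))² = (-714 + 1147)² = 433² = 187489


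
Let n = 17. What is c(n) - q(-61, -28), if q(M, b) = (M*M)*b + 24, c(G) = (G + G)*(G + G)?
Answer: 105320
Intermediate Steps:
c(G) = 4*G² (c(G) = (2*G)*(2*G) = 4*G²)
q(M, b) = 24 + b*M² (q(M, b) = M²*b + 24 = b*M² + 24 = 24 + b*M²)
c(n) - q(-61, -28) = 4*17² - (24 - 28*(-61)²) = 4*289 - (24 - 28*3721) = 1156 - (24 - 104188) = 1156 - 1*(-104164) = 1156 + 104164 = 105320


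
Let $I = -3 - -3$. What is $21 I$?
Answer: $0$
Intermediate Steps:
$I = 0$ ($I = -3 + 3 = 0$)
$21 I = 21 \cdot 0 = 0$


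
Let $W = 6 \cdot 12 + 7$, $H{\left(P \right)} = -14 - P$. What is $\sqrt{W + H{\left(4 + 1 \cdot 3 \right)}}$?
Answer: $\sqrt{58} \approx 7.6158$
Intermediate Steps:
$W = 79$ ($W = 72 + 7 = 79$)
$\sqrt{W + H{\left(4 + 1 \cdot 3 \right)}} = \sqrt{79 - \left(18 + 3\right)} = \sqrt{79 - 21} = \sqrt{58}$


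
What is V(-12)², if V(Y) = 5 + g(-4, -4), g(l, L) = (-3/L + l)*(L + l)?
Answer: 961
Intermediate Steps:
g(l, L) = (L + l)*(l - 3/L) (g(l, L) = (l - 3/L)*(L + l) = (L + l)*(l - 3/L))
V(Y) = 31 (V(Y) = 5 + (-3 + (-4)² - 4*(-4) - 3*(-4)/(-4)) = 5 + (-3 + 16 + 16 - 3*(-4)*(-¼)) = 5 + (-3 + 16 + 16 - 3) = 5 + 26 = 31)
V(-12)² = 31² = 961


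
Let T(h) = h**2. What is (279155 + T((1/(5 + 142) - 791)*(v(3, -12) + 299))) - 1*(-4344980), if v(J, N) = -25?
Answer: 1015135564354591/21609 ≈ 4.6977e+10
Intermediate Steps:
(279155 + T((1/(5 + 142) - 791)*(v(3, -12) + 299))) - 1*(-4344980) = (279155 + ((1/(5 + 142) - 791)*(-25 + 299))**2) - 1*(-4344980) = (279155 + ((1/147 - 791)*274)**2) + 4344980 = (279155 + (-116276/147*274)**2) + 4344980 = (279155 + (-31859624/147)**2) + 4344980 = (279155 + 1015035641421376/21609) + 4344980 = 1015041673681771/21609 + 4344980 = 1015135564354591/21609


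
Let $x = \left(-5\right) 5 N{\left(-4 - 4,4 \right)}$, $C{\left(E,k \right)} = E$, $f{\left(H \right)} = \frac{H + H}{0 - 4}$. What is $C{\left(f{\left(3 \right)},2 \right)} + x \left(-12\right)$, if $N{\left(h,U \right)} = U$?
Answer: $\frac{2397}{2} \approx 1198.5$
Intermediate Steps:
$f{\left(H \right)} = - \frac{H}{2}$ ($f{\left(H \right)} = \frac{2 H}{-4} = 2 H \left(- \frac{1}{4}\right) = - \frac{H}{2}$)
$x = -100$ ($x = \left(-5\right) 5 \cdot 4 = \left(-25\right) 4 = -100$)
$C{\left(f{\left(3 \right)},2 \right)} + x \left(-12\right) = \left(- \frac{1}{2}\right) 3 - -1200 = - \frac{3}{2} + 1200 = \frac{2397}{2}$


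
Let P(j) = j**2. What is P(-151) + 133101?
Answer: 155902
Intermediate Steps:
P(-151) + 133101 = (-151)**2 + 133101 = 22801 + 133101 = 155902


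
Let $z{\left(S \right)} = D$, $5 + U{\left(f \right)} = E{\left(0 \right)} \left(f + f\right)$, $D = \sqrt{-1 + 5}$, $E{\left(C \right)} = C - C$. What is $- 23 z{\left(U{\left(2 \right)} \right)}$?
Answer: $-46$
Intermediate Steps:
$E{\left(C \right)} = 0$
$D = 2$ ($D = \sqrt{4} = 2$)
$U{\left(f \right)} = -5$ ($U{\left(f \right)} = -5 + 0 \left(f + f\right) = -5 + 0 \cdot 2 f = -5 + 0 = -5$)
$z{\left(S \right)} = 2$
$- 23 z{\left(U{\left(2 \right)} \right)} = \left(-23\right) 2 = -46$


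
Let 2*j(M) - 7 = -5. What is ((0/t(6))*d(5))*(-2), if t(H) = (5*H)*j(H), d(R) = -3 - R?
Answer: 0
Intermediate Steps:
j(M) = 1 (j(M) = 7/2 + (1/2)*(-5) = 7/2 - 5/2 = 1)
t(H) = 5*H (t(H) = (5*H)*1 = 5*H)
((0/t(6))*d(5))*(-2) = ((0/((5*6)))*(-3 - 1*5))*(-2) = ((0/30)*(-3 - 5))*(-2) = ((0*(1/30))*(-8))*(-2) = (0*(-8))*(-2) = 0*(-2) = 0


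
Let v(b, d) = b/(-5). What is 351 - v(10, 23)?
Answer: 353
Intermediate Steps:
v(b, d) = -b/5 (v(b, d) = b*(-⅕) = -b/5)
351 - v(10, 23) = 351 - (-1)*10/5 = 351 - 1*(-2) = 351 + 2 = 353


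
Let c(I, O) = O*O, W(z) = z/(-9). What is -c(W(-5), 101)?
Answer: -10201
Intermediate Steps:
W(z) = -z/9 (W(z) = z*(-⅑) = -z/9)
c(I, O) = O²
-c(W(-5), 101) = -1*101² = -1*10201 = -10201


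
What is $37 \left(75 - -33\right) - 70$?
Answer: $3926$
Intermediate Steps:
$37 \left(75 - -33\right) - 70 = 37 \left(75 + 33\right) - 70 = 37 \cdot 108 - 70 = 3996 - 70 = 3926$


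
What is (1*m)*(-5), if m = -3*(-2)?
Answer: -30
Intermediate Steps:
m = 6
(1*m)*(-5) = (1*6)*(-5) = 6*(-5) = -30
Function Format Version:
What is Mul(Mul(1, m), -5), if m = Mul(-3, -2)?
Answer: -30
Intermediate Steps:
m = 6
Mul(Mul(1, m), -5) = Mul(Mul(1, 6), -5) = Mul(6, -5) = -30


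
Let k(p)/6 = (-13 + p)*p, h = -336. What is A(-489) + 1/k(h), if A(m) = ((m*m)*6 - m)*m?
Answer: -493789417863839/703584 ≈ -7.0182e+8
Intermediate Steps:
k(p) = 6*p*(-13 + p) (k(p) = 6*((-13 + p)*p) = 6*(p*(-13 + p)) = 6*p*(-13 + p))
A(m) = m*(-m + 6*m**2) (A(m) = (m**2*6 - m)*m = (6*m**2 - m)*m = (-m + 6*m**2)*m = m*(-m + 6*m**2))
A(-489) + 1/k(h) = (-489)**2*(-1 + 6*(-489)) + 1/(6*(-336)*(-13 - 336)) = 239121*(-1 - 2934) + 1/(6*(-336)*(-349)) = 239121*(-2935) + 1/703584 = -701820135 + 1/703584 = -493789417863839/703584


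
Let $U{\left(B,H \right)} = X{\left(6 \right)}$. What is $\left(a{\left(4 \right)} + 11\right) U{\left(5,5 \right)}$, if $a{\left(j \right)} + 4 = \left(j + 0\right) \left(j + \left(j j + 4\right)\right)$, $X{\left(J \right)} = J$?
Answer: $618$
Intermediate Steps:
$a{\left(j \right)} = -4 + j \left(4 + j + j^{2}\right)$ ($a{\left(j \right)} = -4 + \left(j + 0\right) \left(j + \left(j j + 4\right)\right) = -4 + j \left(j + \left(j^{2} + 4\right)\right) = -4 + j \left(j + \left(4 + j^{2}\right)\right) = -4 + j \left(4 + j + j^{2}\right)$)
$U{\left(B,H \right)} = 6$
$\left(a{\left(4 \right)} + 11\right) U{\left(5,5 \right)} = \left(\left(-4 + 4^{2} + 4^{3} + 4 \cdot 4\right) + 11\right) 6 = \left(\left(-4 + 16 + 64 + 16\right) + 11\right) 6 = \left(92 + 11\right) 6 = 103 \cdot 6 = 618$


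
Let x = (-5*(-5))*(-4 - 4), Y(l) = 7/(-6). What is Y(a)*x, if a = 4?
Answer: 700/3 ≈ 233.33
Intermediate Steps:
Y(l) = -7/6 (Y(l) = 7*(-⅙) = -7/6)
x = -200 (x = 25*(-8) = -200)
Y(a)*x = -7/6*(-200) = 700/3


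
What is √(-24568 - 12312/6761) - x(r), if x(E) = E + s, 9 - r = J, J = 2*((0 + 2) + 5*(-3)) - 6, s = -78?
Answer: 37 + 4*I*√70194628885/6761 ≈ 37.0 + 156.75*I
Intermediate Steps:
J = -32 (J = 2*(2 - 15) - 6 = 2*(-13) - 6 = -26 - 6 = -32)
r = 41 (r = 9 - 1*(-32) = 9 + 32 = 41)
x(E) = -78 + E (x(E) = E - 78 = -78 + E)
√(-24568 - 12312/6761) - x(r) = √(-24568 - 12312/6761) - (-78 + 41) = √(-24568 - 12312*1/6761) - 1*(-37) = √(-24568 - 12312/6761) + 37 = √(-166116560/6761) + 37 = 4*I*√70194628885/6761 + 37 = 37 + 4*I*√70194628885/6761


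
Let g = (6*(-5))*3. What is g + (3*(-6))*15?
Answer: -360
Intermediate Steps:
g = -90 (g = -30*3 = -90)
g + (3*(-6))*15 = -90 + (3*(-6))*15 = -90 - 18*15 = -90 - 270 = -360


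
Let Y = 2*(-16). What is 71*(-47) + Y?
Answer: -3369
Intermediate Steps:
Y = -32
71*(-47) + Y = 71*(-47) - 32 = -3337 - 32 = -3369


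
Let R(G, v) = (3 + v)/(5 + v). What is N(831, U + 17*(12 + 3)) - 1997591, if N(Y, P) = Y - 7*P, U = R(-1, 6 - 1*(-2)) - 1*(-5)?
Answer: -25981617/13 ≈ -1.9986e+6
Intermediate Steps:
R(G, v) = (3 + v)/(5 + v)
U = 76/13 (U = (3 + (6 - 1*(-2)))/(5 + (6 - 1*(-2))) - 1*(-5) = (3 + (6 + 2))/(5 + (6 + 2)) + 5 = (3 + 8)/(5 + 8) + 5 = 11/13 + 5 = 76/13 ≈ 5.8462)
N(831, U + 17*(12 + 3)) - 1997591 = (831 - 7*(76/13 + 17*(12 + 3))) - 1997591 = (831 - 7*(76/13 + 17*15)) - 1997591 = (831 - 7*(76/13 + 255)) - 1997591 = (831 - 7*3391/13) - 1997591 = (831 - 23737/13) - 1997591 = -12934/13 - 1997591 = -25981617/13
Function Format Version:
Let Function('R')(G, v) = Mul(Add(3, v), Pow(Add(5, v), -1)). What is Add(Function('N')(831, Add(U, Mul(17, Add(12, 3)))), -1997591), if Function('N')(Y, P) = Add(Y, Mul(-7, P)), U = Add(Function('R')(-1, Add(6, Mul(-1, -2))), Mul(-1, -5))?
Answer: Rational(-25981617, 13) ≈ -1.9986e+6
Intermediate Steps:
Function('R')(G, v) = Mul(Pow(Add(5, v), -1), Add(3, v))
U = Rational(76, 13) (U = Add(Mul(Pow(Add(5, Add(6, Mul(-1, -2))), -1), Add(3, Add(6, Mul(-1, -2)))), Mul(-1, -5)) = Add(Mul(Pow(Add(5, Add(6, 2)), -1), Add(3, Add(6, 2))), 5) = Add(Mul(Pow(Add(5, 8), -1), Add(3, 8)), 5) = Add(Mul(Pow(13, -1), 11), 5) = Add(Mul(Rational(1, 13), 11), 5) = Add(Rational(11, 13), 5) = Rational(76, 13) ≈ 5.8462)
Add(Function('N')(831, Add(U, Mul(17, Add(12, 3)))), -1997591) = Add(Add(831, Mul(-7, Add(Rational(76, 13), Mul(17, Add(12, 3))))), -1997591) = Add(Add(831, Mul(-7, Add(Rational(76, 13), Mul(17, 15)))), -1997591) = Add(Add(831, Mul(-7, Add(Rational(76, 13), 255))), -1997591) = Add(Add(831, Mul(-7, Rational(3391, 13))), -1997591) = Add(Add(831, Rational(-23737, 13)), -1997591) = Add(Rational(-12934, 13), -1997591) = Rational(-25981617, 13)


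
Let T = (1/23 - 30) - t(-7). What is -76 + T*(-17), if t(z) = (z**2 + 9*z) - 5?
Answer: 2536/23 ≈ 110.26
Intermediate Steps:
t(z) = -5 + z**2 + 9*z
T = -252/23 (T = (1/23 - 30) - (-5 + (-7)**2 + 9*(-7)) = (1/23 - 30) - (-5 + 49 - 63) = -689/23 - 1*(-19) = -689/23 + 19 = -252/23 ≈ -10.957)
-76 + T*(-17) = -76 - 252/23*(-17) = -76 + 4284/23 = 2536/23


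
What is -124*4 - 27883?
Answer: -28379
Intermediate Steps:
-124*4 - 27883 = -496 - 27883 = -28379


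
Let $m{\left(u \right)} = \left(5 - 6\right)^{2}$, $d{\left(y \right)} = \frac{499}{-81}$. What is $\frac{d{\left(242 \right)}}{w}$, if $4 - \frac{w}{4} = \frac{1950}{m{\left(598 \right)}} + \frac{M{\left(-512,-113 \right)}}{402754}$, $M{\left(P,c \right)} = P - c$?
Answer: $\frac{100487123}{126968939370} \approx 0.00079143$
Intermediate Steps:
$d{\left(y \right)} = - \frac{499}{81}$ ($d{\left(y \right)} = 499 \left(- \frac{1}{81}\right) = - \frac{499}{81}$)
$m{\left(u \right)} = 1$ ($m{\left(u \right)} = \left(-1\right)^{2} = 1$)
$w = - \frac{1567517770}{201377}$ ($w = 16 - 4 \left(\frac{1950}{1} + \frac{-512 - -113}{402754}\right) = 16 - 4 \left(1950 \cdot 1 + \left(-512 + 113\right) \frac{1}{402754}\right) = 16 - 4 \left(1950 - \frac{399}{402754}\right) = 16 - \frac{1570739802}{201377} = - \frac{1567517770}{201377} \approx -7784.0$)
$\frac{d{\left(242 \right)}}{w} = - \frac{499}{81 \left(- \frac{1567517770}{201377}\right)} = \left(- \frac{499}{81}\right) \left(- \frac{201377}{1567517770}\right) = \frac{100487123}{126968939370}$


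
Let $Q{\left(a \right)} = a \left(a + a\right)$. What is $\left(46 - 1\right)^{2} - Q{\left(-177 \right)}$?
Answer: $-60633$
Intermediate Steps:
$Q{\left(a \right)} = 2 a^{2}$ ($Q{\left(a \right)} = a 2 a = 2 a^{2}$)
$\left(46 - 1\right)^{2} - Q{\left(-177 \right)} = \left(46 - 1\right)^{2} - 2 \left(-177\right)^{2} = 45^{2} - 2 \cdot 31329 = 2025 - 62658 = -60633$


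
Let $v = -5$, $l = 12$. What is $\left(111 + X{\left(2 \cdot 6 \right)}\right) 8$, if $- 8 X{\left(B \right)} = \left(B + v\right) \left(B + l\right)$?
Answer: $720$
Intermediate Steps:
$X{\left(B \right)} = - \frac{\left(-5 + B\right) \left(12 + B\right)}{8}$ ($X{\left(B \right)} = - \frac{\left(B - 5\right) \left(B + 12\right)}{8} = - \frac{\left(-5 + B\right) \left(12 + B\right)}{8}$)
$\left(111 + X{\left(2 \cdot 6 \right)}\right) 8 = \left(111 - \left(- \frac{15}{2} + 18 + \frac{7}{8} \cdot 2 \cdot 6\right)\right) 8 = \left(111 - \left(3 + 18\right)\right) 8 = \left(111 - 21\right) 8 = 90 \cdot 8 = 720$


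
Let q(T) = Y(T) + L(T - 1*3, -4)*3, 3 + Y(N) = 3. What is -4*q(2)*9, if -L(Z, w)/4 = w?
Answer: -1728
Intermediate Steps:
Y(N) = 0 (Y(N) = -3 + 3 = 0)
L(Z, w) = -4*w
q(T) = 48 (q(T) = 0 - 4*(-4)*3 = 0 + 16*3 = 0 + 48 = 48)
-4*q(2)*9 = -4*48*9 = -192*9 = -1728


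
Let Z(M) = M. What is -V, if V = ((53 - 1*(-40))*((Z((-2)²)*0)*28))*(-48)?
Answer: 0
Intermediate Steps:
V = 0 (V = ((53 - 1*(-40))*(((-2)²*0)*28))*(-48) = ((53 + 40)*((4*0)*28))*(-48) = (93*(0*28))*(-48) = (93*0)*(-48) = 0*(-48) = 0)
-V = -1*0 = 0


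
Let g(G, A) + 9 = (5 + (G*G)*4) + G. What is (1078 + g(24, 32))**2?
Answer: 11573604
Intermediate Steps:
g(G, A) = -4 + G + 4*G**2 (g(G, A) = -9 + ((5 + (G*G)*4) + G) = -9 + ((5 + G**2*4) + G) = -9 + ((5 + 4*G**2) + G) = -9 + (5 + G + 4*G**2) = -4 + G + 4*G**2)
(1078 + g(24, 32))**2 = (1078 + (-4 + 24 + 4*24**2))**2 = (1078 + (-4 + 24 + 4*576))**2 = (1078 + (-4 + 24 + 2304))**2 = (1078 + 2324)**2 = 3402**2 = 11573604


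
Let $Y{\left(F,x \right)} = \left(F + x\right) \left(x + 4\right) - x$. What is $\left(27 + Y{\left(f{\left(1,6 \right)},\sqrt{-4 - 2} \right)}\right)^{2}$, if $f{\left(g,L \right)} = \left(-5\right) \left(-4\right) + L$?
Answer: $10579 + 7250 i \sqrt{6} \approx 10579.0 + 17759.0 i$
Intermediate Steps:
$f{\left(g,L \right)} = 20 + L$
$Y{\left(F,x \right)} = - x + \left(4 + x\right) \left(F + x\right)$ ($Y{\left(F,x \right)} = \left(F + x\right) \left(4 + x\right) - x = \left(4 + x\right) \left(F + x\right) - x = - x + \left(4 + x\right) \left(F + x\right)$)
$\left(27 + Y{\left(f{\left(1,6 \right)},\sqrt{-4 - 2} \right)}\right)^{2} = \left(27 + \left(\left(\sqrt{-4 - 2}\right)^{2} + 3 \sqrt{-4 - 2} + 4 \left(20 + 6\right) + \left(20 + 6\right) \sqrt{-4 - 2}\right)\right)^{2} = \left(27 + \left(\left(\sqrt{-6}\right)^{2} + 3 \sqrt{-6} + 4 \cdot 26 + 26 \sqrt{-6}\right)\right)^{2} = \left(27 + \left(\left(i \sqrt{6}\right)^{2} + 3 i \sqrt{6} + 104 + 26 i \sqrt{6}\right)\right)^{2} = \left(27 + \left(-6 + 3 i \sqrt{6} + 104 + 26 i \sqrt{6}\right)\right)^{2} = \left(27 + \left(98 + 29 i \sqrt{6}\right)\right)^{2} = \left(125 + 29 i \sqrt{6}\right)^{2}$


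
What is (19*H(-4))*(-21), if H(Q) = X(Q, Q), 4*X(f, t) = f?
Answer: 399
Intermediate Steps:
X(f, t) = f/4
H(Q) = Q/4
(19*H(-4))*(-21) = (19*((¼)*(-4)))*(-21) = (19*(-1))*(-21) = -19*(-21) = 399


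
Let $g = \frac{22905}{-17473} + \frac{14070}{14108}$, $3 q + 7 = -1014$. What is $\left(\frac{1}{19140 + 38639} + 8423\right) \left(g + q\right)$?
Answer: $- \frac{30650351776469221693}{10682286273327} \approx -2.8693 \cdot 10^{6}$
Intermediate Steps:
$q = - \frac{1021}{3}$ ($q = - \frac{7}{3} + \frac{1}{3} \left(-1014\right) = - \frac{7}{3} - 338 = - \frac{1021}{3} \approx -340.33$)
$g = - \frac{38649315}{123254542}$ ($g = 22905 \left(- \frac{1}{17473}\right) + 14070 \cdot \frac{1}{14108} = - \frac{22905}{17473} + \frac{7035}{7054} = - \frac{38649315}{123254542} \approx -0.31357$)
$\left(\frac{1}{19140 + 38639} + 8423\right) \left(g + q\right) = \left(\frac{1}{19140 + 38639} + 8423\right) \left(- \frac{38649315}{123254542} - \frac{1021}{3}\right) = \left(\frac{1}{57779} + 8423\right) \left(- \frac{125958835327}{369763626}\right) = \frac{486672518}{57779} \left(- \frac{125958835327}{369763626}\right) = - \frac{30650351776469221693}{10682286273327}$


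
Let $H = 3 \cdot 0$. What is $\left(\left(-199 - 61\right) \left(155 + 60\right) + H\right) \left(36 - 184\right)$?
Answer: $8273200$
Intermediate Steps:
$H = 0$
$\left(\left(-199 - 61\right) \left(155 + 60\right) + H\right) \left(36 - 184\right) = \left(\left(-199 - 61\right) \left(155 + 60\right) + 0\right) \left(36 - 184\right) = \left(\left(-260\right) 215 + 0\right) \left(-148\right) = \left(-55900 + 0\right) \left(-148\right) = \left(-55900\right) \left(-148\right) = 8273200$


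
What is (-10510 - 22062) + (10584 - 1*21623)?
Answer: -43611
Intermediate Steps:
(-10510 - 22062) + (10584 - 1*21623) = -32572 + (10584 - 21623) = -32572 - 11039 = -43611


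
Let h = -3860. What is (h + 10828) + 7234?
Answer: 14202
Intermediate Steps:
(h + 10828) + 7234 = (-3860 + 10828) + 7234 = 6968 + 7234 = 14202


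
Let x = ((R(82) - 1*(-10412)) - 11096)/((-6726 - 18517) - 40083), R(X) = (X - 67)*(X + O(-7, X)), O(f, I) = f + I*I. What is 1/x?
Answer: -65326/101301 ≈ -0.64487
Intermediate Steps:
O(f, I) = f + I²
R(X) = (-67 + X)*(-7 + X + X²) (R(X) = (X - 67)*(X + (-7 + X²)) = (-67 + X)*(-7 + X + X²))
x = -101301/65326 (x = (((469 + 82³ - 74*82 - 66*82²) - 1*(-10412)) - 11096)/((-6726 - 18517) - 40083) = (((469 + 551368 - 6068 - 66*6724) + 10412) - 11096)/(-25243 - 40083) = (((469 + 551368 - 6068 - 443784) + 10412) - 11096)/(-65326) = ((101985 + 10412) - 11096)*(-1/65326) = (112397 - 11096)*(-1/65326) = 101301*(-1/65326) = -101301/65326 ≈ -1.5507)
1/x = 1/(-101301/65326) = -65326/101301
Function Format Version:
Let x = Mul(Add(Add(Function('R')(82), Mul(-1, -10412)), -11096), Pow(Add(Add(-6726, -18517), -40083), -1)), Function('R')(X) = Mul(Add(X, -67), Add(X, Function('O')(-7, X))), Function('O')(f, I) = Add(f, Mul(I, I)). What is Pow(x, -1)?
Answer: Rational(-65326, 101301) ≈ -0.64487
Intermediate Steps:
Function('O')(f, I) = Add(f, Pow(I, 2))
Function('R')(X) = Mul(Add(-67, X), Add(-7, X, Pow(X, 2))) (Function('R')(X) = Mul(Add(X, -67), Add(X, Add(-7, Pow(X, 2)))) = Mul(Add(-67, X), Add(-7, X, Pow(X, 2))))
x = Rational(-101301, 65326) (x = Mul(Add(Add(Add(469, Pow(82, 3), Mul(-74, 82), Mul(-66, Pow(82, 2))), Mul(-1, -10412)), -11096), Pow(Add(Add(-6726, -18517), -40083), -1)) = Mul(Add(Add(Add(469, 551368, -6068, Mul(-66, 6724)), 10412), -11096), Pow(Add(-25243, -40083), -1)) = Mul(Add(Add(Add(469, 551368, -6068, -443784), 10412), -11096), Pow(-65326, -1)) = Mul(Add(Add(101985, 10412), -11096), Rational(-1, 65326)) = Mul(Add(112397, -11096), Rational(-1, 65326)) = Mul(101301, Rational(-1, 65326)) = Rational(-101301, 65326) ≈ -1.5507)
Pow(x, -1) = Pow(Rational(-101301, 65326), -1) = Rational(-65326, 101301)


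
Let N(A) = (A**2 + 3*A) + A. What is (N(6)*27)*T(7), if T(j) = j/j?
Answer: 1620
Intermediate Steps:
T(j) = 1
N(A) = A**2 + 4*A
(N(6)*27)*T(7) = ((6*(4 + 6))*27)*1 = ((6*10)*27)*1 = (60*27)*1 = 1620*1 = 1620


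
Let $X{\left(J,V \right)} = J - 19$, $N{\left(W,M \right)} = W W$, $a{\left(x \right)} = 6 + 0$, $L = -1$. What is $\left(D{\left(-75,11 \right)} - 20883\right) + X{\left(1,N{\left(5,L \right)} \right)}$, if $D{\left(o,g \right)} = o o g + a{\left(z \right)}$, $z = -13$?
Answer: $40980$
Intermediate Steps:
$a{\left(x \right)} = 6$
$N{\left(W,M \right)} = W^{2}$
$X{\left(J,V \right)} = -19 + J$
$D{\left(o,g \right)} = 6 + g o^{2}$ ($D{\left(o,g \right)} = o o g + 6 = o^{2} g + 6 = g o^{2} + 6 = 6 + g o^{2}$)
$\left(D{\left(-75,11 \right)} - 20883\right) + X{\left(1,N{\left(5,L \right)} \right)} = \left(\left(6 + 11 \left(-75\right)^{2}\right) - 20883\right) + \left(-19 + 1\right) = \left(\left(6 + 11 \cdot 5625\right) - 20883\right) - 18 = \left(\left(6 + 61875\right) - 20883\right) - 18 = \left(61881 - 20883\right) - 18 = 40998 - 18 = 40980$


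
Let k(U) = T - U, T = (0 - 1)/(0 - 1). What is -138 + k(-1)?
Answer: -136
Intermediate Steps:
T = 1 (T = -1/(-1) = -1*(-1) = 1)
k(U) = 1 - U
-138 + k(-1) = -138 + (1 - 1*(-1)) = -138 + (1 + 1) = -138 + 2 = -136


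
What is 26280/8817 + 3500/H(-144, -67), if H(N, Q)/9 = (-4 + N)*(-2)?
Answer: 8405785/1957374 ≈ 4.2944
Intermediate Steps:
H(N, Q) = 72 - 18*N (H(N, Q) = 9*((-4 + N)*(-2)) = 9*(8 - 2*N) = 72 - 18*N)
26280/8817 + 3500/H(-144, -67) = 26280/8817 + 3500/(72 - 18*(-144)) = 26280*(1/8817) + 3500/(72 + 2592) = 8760/2939 + 3500/2664 = 8760/2939 + 3500*(1/2664) = 8760/2939 + 875/666 = 8405785/1957374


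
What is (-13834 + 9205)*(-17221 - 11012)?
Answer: 130690557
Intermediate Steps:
(-13834 + 9205)*(-17221 - 11012) = -4629*(-28233) = 130690557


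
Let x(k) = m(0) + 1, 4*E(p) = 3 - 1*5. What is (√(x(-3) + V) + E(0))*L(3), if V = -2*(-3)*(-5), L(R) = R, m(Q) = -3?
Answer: -3/2 + 12*I*√2 ≈ -1.5 + 16.971*I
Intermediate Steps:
E(p) = -½ (E(p) = (3 - 1*5)/4 = (3 - 5)/4 = (¼)*(-2) = -½)
V = -30 (V = 6*(-5) = -30)
x(k) = -2 (x(k) = -3 + 1 = -2)
(√(x(-3) + V) + E(0))*L(3) = (√(-2 - 30) - ½)*3 = (√(-32) - ½)*3 = (4*I*√2 - ½)*3 = (-½ + 4*I*√2)*3 = -3/2 + 12*I*√2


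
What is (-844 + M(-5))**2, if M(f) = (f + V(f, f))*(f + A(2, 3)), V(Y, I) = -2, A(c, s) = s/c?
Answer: 2686321/4 ≈ 6.7158e+5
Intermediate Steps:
M(f) = (-2 + f)*(3/2 + f) (M(f) = (f - 2)*(f + 3/2) = (-2 + f)*(f + 3*(1/2)) = (-2 + f)*(f + 3/2) = (-2 + f)*(3/2 + f))
(-844 + M(-5))**2 = (-844 + (-3 + (-5)**2 - 1/2*(-5)))**2 = (-844 + (-3 + 25 + 5/2))**2 = (-844 + 49/2)**2 = (-1639/2)**2 = 2686321/4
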